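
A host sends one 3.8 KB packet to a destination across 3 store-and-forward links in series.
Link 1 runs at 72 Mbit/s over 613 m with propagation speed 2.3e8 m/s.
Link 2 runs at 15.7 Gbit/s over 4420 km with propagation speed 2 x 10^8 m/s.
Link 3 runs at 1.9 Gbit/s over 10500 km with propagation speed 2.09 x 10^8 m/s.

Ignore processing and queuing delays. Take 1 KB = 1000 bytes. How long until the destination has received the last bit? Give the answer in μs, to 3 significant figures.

72800 μs

L = 30400 bits.
Transmission delays (L/R per hop): 422.222, 1.93631, 16 μs; sum = 440.159 μs.
Propagation delays (d/s per hop): 2.66522, 22100, 50239.2 μs; sum = 72341.9 μs.
End-to-end = 72800 μs.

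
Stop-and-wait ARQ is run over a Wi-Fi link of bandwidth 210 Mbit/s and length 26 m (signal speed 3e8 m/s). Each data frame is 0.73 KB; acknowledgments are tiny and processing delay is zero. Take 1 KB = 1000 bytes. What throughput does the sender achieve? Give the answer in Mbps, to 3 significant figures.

t_tx = L/R = 5840/210000000 = 2.78095e-05 s.
t_prop = 26/300000000 = 8.66667e-08 s; RTT = 1.73333e-07 s.
Cycle = t_tx + RTT = 2.79829e-05 s.
Throughput = L / cycle = 5840 / 2.79829e-05 = 209 Mbps.

209 Mbps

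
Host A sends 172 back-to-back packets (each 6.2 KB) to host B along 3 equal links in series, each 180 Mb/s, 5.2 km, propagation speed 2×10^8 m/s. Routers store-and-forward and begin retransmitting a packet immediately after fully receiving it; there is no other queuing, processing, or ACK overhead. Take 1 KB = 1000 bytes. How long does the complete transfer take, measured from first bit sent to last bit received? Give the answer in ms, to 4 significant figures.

Per-hop transmission t_tx = L/R = 49600/180000000 = 0.275556 ms.
Per-hop propagation t_prop = 5200/200000000 = 0.026 ms.
Pipeline fill: first packet needs 3·t_tx to clear all hops; remaining 171 packets each add one t_tx.
Total = (3+172-1)·t_tx + 3·t_prop = 174·0.275556 + 3·0.026 = 48.02 ms.

48.02 ms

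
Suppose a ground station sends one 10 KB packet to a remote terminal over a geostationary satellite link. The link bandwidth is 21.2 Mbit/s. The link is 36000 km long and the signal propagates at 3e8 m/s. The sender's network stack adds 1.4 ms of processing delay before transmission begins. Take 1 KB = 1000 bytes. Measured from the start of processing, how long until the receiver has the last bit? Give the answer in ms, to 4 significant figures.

125.2 ms

L = 80000 bits.
Transmission delay = L/R = 80000 / 21200000 = 3.77358 ms.
Propagation delay = d/s = 36000000 m / 300000000 m/s = 120 ms.
Plus processing delay 1.4 ms = 1.4 ms.
Total = 125.2 ms.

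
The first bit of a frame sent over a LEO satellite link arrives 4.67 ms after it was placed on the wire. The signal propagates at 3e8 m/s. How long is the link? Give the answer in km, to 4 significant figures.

1401 km

d = s × t_prop = 300000000 × 0.00467 = 1401 km.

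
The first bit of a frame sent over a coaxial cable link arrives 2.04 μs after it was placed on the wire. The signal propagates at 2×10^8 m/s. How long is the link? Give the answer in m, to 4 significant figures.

d = s × t_prop = 200000000 × 2.04e-06 = 408.0 m.

408.0 m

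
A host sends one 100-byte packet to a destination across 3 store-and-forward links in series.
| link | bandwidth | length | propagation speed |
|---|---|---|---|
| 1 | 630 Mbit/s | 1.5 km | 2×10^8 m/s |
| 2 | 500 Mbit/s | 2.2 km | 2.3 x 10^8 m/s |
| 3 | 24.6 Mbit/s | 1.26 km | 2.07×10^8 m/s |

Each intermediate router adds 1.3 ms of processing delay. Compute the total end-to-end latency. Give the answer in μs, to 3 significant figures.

L = 100 × 8 = 800 bits.
Transmission delays (L/R per hop): 1.26984, 1.6, 32.5203 μs; sum = 35.3902 μs.
Propagation delays (d/s per hop): 7.5, 9.56522, 6.08696 μs; sum = 23.1522 μs.
Processing at 2 router(s): 2 × 1.3 ms = 2600 μs.
End-to-end = 2660 μs.

2660 μs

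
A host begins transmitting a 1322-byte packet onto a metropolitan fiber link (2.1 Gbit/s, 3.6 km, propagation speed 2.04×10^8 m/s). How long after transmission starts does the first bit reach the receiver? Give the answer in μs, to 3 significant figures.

17.6 μs

First bit experiences only propagation delay: d/s = 3600/204000000 = 17.6 μs.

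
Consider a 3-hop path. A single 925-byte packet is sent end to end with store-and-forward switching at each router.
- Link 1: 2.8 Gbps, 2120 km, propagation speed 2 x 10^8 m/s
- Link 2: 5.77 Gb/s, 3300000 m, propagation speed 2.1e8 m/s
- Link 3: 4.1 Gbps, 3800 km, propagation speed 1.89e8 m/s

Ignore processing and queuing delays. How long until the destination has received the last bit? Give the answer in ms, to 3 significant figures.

46.4 ms

L = 925 × 8 = 7400 bits.
Transmission delays (L/R per hop): 0.00264286, 0.0012825, 0.00180488 ms; sum = 0.00573023 ms.
Propagation delays (d/s per hop): 10.6, 15.7143, 20.1058 ms; sum = 46.4201 ms.
End-to-end = 46.4 ms.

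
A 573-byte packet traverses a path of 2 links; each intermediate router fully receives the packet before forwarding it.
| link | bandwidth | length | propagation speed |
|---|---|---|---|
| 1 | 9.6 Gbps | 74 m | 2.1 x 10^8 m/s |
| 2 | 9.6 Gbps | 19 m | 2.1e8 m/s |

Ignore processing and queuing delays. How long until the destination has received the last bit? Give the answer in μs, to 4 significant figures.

1.398 μs

L = 573 × 8 = 4584 bits.
Transmission delay per hop = L/R = 4584/9600000000 = 0.4775 μs; 2 hops → 0.955 μs.
Propagation delays (d/s per hop): 0.352381, 0.0904762 μs; sum = 0.442857 μs.
End-to-end = 1.398 μs.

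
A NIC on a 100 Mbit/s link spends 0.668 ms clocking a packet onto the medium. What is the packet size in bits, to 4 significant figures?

66800 bits

L = R × t_tx = 100000000 b/s × 0.000668 s = 66800 bits.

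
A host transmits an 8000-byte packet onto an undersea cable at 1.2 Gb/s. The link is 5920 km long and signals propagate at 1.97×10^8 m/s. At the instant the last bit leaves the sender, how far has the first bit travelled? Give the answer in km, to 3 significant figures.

10.5 km

t_tx = L/R = 64000/1200000000 = 5.33333e-05 s.
Distance = s × t_tx = 197000000 × 5.33333e-05 = 10.5 km.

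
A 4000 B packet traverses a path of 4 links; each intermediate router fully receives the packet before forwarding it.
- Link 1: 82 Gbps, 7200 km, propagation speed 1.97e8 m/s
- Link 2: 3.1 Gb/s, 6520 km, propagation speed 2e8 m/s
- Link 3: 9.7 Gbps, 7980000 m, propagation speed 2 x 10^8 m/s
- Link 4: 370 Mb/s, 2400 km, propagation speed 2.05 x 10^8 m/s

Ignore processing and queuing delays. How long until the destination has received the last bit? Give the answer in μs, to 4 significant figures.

L = 4000 × 8 = 32000 bits.
Transmission delays (L/R per hop): 0.390244, 10.3226, 3.29897, 86.4865 μs; sum = 100.498 μs.
Propagation delays (d/s per hop): 36548.2, 32600, 39900, 11707.3 μs; sum = 120756 μs.
End-to-end = 120900 μs.

120900 μs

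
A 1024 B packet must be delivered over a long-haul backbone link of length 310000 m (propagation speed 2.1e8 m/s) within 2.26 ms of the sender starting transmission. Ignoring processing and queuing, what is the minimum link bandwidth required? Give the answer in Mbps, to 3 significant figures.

L = 8192 bits.
Propagation delay = 310000 / 210000000 = 1.47619 ms.
Transmission budget = 2.26 − 1.47619 = 0.78381 ms.
R ≥ L / t_tx = 8192 bits / 0.00078381 s = 10.5 Mbps.

10.5 Mbps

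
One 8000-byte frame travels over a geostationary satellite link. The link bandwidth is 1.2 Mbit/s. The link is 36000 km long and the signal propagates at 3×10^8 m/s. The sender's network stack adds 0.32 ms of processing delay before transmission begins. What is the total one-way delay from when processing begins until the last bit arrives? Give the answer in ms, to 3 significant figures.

174 ms

L = 8000 × 8 = 64000 bits.
Transmission delay = L/R = 64000 / 1200000 = 53.3333 ms.
Propagation delay = d/s = 36000000 m / 300000000 m/s = 120 ms.
Plus processing delay 0.32 ms = 0.32 ms.
Total = 174 ms.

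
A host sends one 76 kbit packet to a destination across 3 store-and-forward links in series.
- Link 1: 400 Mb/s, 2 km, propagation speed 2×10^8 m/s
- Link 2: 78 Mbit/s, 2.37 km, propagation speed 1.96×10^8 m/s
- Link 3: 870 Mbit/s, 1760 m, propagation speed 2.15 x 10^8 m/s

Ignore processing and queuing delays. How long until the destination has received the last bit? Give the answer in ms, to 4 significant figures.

1.282 ms

L = 76000 bits.
Transmission delays (L/R per hop): 0.19, 0.974359, 0.0873563 ms; sum = 1.25172 ms.
Propagation delays (d/s per hop): 0.01, 0.0120918, 0.00818605 ms; sum = 0.0302779 ms.
End-to-end = 1.282 ms.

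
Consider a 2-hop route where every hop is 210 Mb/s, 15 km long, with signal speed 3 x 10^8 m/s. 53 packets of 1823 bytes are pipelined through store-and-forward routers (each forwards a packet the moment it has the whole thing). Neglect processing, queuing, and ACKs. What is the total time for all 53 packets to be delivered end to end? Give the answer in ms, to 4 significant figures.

3.850 ms

Per-hop transmission t_tx = L/R = 14584/210000000 = 0.0694476 ms.
Per-hop propagation t_prop = 15000/300000000 = 0.05 ms.
Pipeline fill: first packet needs 2·t_tx to clear all hops; remaining 52 packets each add one t_tx.
Total = (2+53-1)·t_tx + 2·t_prop = 54·0.0694476 + 2·0.05 = 3.850 ms.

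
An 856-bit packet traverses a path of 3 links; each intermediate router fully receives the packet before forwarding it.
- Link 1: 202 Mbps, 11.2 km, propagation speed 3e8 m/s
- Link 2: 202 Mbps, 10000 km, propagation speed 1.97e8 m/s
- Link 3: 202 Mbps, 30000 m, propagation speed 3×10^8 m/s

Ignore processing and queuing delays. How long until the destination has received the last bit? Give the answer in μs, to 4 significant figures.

50910 μs

Transmission delay per hop = L/R = 856/202000000 = 4.23762 μs; 3 hops → 12.7129 μs.
Propagation delays (d/s per hop): 37.3333, 50761.4, 100 μs; sum = 50898.8 μs.
End-to-end = 50910 μs.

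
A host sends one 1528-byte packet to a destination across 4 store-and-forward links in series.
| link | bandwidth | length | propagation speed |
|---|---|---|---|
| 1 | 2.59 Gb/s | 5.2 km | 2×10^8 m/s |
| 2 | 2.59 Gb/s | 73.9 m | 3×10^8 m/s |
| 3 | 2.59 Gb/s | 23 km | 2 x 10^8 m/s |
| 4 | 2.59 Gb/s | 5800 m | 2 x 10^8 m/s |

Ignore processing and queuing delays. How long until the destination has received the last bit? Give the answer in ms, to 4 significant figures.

0.1891 ms

L = 1528 × 8 = 12224 bits.
Transmission delay per hop = L/R = 12224/2590000000 = 0.00471969 ms; 4 hops → 0.0188788 ms.
Propagation delays (d/s per hop): 0.026, 0.000246333, 0.115, 0.029 ms; sum = 0.170246 ms.
End-to-end = 0.1891 ms.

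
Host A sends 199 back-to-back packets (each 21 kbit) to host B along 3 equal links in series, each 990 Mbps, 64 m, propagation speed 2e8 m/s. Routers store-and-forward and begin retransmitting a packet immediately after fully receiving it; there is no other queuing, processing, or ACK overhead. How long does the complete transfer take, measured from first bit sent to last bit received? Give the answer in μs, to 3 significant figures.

Per-hop transmission t_tx = L/R = 21000/990000000 = 21.2121 μs.
Per-hop propagation t_prop = 64/200000000 = 0.32 μs.
Pipeline fill: first packet needs 3·t_tx to clear all hops; remaining 198 packets each add one t_tx.
Total = (3+199-1)·t_tx + 3·t_prop = 201·21.2121 + 3·0.32 = 4260 μs.

4260 μs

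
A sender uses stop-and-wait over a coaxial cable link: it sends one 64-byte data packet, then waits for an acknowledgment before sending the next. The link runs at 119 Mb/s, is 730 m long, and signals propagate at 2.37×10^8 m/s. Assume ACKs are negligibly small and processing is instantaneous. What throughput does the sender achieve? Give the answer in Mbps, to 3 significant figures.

48.9 Mbps

t_tx = L/R = 512/119000000 = 4.30252e-06 s.
t_prop = 730/237000000 = 3.08017e-06 s; RTT = 6.16034e-06 s.
Cycle = t_tx + RTT = 1.04629e-05 s.
Throughput = L / cycle = 512 / 1.04629e-05 = 48.9 Mbps.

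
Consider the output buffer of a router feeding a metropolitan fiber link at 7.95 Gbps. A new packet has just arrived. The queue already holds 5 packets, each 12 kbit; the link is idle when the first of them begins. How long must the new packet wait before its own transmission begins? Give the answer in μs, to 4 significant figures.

Each queued packet: L/R = 12000/7950000000 = 1.50943 μs.
5 queued → 7.54717 μs.
Queuing delay = 7.547 μs.

7.547 μs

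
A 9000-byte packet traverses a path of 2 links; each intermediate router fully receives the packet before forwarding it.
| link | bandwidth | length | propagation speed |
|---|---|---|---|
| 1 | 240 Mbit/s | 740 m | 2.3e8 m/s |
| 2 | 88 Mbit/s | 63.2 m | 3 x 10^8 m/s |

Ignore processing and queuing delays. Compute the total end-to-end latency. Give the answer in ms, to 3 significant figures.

1.12 ms

L = 9000 × 8 = 72000 bits.
Transmission delays (L/R per hop): 0.3, 0.818182 ms; sum = 1.11818 ms.
Propagation delays (d/s per hop): 0.00321739, 0.000210667 ms; sum = 0.00342806 ms.
End-to-end = 1.12 ms.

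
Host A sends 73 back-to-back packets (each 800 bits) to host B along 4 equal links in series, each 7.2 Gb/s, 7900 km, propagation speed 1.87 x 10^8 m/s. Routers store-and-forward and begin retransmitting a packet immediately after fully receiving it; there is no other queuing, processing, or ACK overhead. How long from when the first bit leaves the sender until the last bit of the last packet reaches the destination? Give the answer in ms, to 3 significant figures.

Per-hop transmission t_tx = L/R = 800/7200000000 = 0.000111111 ms.
Per-hop propagation t_prop = 7900000/187000000 = 42.246 ms.
Pipeline fill: first packet needs 4·t_tx to clear all hops; remaining 72 packets each add one t_tx.
Total = (4+73-1)·t_tx + 4·t_prop = 76·0.000111111 + 4·42.246 = 169 ms.

169 ms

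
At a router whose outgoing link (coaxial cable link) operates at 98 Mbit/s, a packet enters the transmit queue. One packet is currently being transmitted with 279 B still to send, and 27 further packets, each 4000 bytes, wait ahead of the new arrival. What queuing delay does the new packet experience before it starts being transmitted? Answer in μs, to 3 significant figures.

8840 μs

Each queued packet: L/R = 32000/98000000 = 326.531 μs.
27 queued → 8816.33 μs.
Plus remaining 2232 bits of current packet: 22.7755 μs.
Queuing delay = 8840 μs.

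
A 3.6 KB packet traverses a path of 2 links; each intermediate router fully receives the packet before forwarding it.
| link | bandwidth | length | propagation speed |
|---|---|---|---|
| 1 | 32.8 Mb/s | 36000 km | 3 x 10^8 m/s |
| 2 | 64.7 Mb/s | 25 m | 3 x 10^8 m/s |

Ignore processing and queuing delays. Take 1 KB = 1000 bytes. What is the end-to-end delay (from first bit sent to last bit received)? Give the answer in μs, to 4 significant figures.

L = 28800 bits.
Transmission delays (L/R per hop): 878.049, 445.131 μs; sum = 1323.18 μs.
Propagation delays (d/s per hop): 120000, 0.0833333 μs; sum = 120000 μs.
End-to-end = 121300 μs.

121300 μs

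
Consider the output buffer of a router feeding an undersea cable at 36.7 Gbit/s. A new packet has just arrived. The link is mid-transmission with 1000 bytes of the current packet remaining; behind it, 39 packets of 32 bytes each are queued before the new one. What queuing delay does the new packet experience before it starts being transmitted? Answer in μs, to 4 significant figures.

0.4900 μs

Each queued packet: L/R = 256/36700000000 = 0.00697548 μs.
39 queued → 0.272044 μs.
Plus remaining 8000 bits of current packet: 0.217984 μs.
Queuing delay = 0.4900 μs.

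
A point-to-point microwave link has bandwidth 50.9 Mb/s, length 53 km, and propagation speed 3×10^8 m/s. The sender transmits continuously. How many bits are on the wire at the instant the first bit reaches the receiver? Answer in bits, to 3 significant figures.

8990 bits

Propagation delay = 53000 / 300000000 = 0.000176667 s.
BDP = R × t_prop = 50900000 × 0.000176667 = 8992.33 bits.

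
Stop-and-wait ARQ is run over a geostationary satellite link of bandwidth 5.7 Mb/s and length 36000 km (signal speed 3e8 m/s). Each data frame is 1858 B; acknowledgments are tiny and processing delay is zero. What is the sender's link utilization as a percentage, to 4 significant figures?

t_tx = L/R = 14864/5700000 = 0.00260772 s.
t_prop = 36000000/300000000 = 0.12 s; RTT = 0.24 s.
Cycle = t_tx + RTT = 0.242608 s.
Utilization = t_tx / cycle = 0.00260772/0.242608 = 1.075 %.

1.075 %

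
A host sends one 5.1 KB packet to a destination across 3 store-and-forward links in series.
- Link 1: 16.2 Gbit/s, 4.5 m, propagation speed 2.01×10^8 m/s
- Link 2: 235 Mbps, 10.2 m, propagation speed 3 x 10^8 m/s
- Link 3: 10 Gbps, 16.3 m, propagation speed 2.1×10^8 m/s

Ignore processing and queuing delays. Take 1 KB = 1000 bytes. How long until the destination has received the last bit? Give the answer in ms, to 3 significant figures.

L = 40800 bits.
Transmission delays (L/R per hop): 0.00251852, 0.173617, 0.00408 ms; sum = 0.180216 ms.
Propagation delays (d/s per hop): 2.23881e-05, 3.4e-05, 7.7619e-05 ms; sum = 0.000134007 ms.
End-to-end = 0.180 ms.

0.180 ms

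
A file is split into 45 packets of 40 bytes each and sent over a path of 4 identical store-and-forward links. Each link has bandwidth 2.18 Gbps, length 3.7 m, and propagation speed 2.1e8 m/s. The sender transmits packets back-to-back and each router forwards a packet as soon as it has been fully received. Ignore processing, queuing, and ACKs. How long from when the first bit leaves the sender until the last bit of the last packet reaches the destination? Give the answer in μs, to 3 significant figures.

Per-hop transmission t_tx = L/R = 320/2180000000 = 0.146789 μs.
Per-hop propagation t_prop = 3.7/210000000 = 0.017619 μs.
Pipeline fill: first packet needs 4·t_tx to clear all hops; remaining 44 packets each add one t_tx.
Total = (4+45-1)·t_tx + 4·t_prop = 48·0.146789 + 4·0.017619 = 7.12 μs.

7.12 μs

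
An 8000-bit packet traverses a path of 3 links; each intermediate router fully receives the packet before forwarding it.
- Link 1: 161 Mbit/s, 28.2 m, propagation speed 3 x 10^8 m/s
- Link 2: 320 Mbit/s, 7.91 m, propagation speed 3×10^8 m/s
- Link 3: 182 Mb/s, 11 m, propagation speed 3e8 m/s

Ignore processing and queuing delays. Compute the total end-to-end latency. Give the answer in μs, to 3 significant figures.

119 μs

Transmission delays (L/R per hop): 49.6894, 25, 43.956 μs; sum = 118.645 μs.
Propagation delays (d/s per hop): 0.094, 0.0263667, 0.0366667 μs; sum = 0.157033 μs.
End-to-end = 119 μs.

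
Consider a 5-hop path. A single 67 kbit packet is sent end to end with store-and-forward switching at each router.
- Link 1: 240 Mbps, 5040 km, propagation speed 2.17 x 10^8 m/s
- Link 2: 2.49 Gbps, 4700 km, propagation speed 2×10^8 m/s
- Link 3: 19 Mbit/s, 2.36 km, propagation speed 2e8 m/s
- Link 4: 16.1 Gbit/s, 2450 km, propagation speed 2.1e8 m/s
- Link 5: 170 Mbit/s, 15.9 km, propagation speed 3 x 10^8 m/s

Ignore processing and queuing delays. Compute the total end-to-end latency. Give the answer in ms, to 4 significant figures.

L = 67000 bits.
Transmission delays (L/R per hop): 0.279167, 0.0269076, 3.52632, 0.00416149, 0.394118 ms; sum = 4.23067 ms.
Propagation delays (d/s per hop): 23.2258, 23.5, 0.0118, 11.6667, 0.053 ms; sum = 58.4573 ms.
End-to-end = 62.69 ms.

62.69 ms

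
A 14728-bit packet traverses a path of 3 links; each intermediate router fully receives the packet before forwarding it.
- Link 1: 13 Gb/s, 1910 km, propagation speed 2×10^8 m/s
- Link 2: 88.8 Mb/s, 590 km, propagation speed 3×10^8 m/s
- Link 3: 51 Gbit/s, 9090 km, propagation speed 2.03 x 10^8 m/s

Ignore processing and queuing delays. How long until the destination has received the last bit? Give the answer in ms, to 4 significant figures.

56.46 ms

Transmission delays (L/R per hop): 0.00113292, 0.165856, 0.000288784 ms; sum = 0.167278 ms.
Propagation delays (d/s per hop): 9.55, 1.96667, 44.7783 ms; sum = 56.295 ms.
End-to-end = 56.46 ms.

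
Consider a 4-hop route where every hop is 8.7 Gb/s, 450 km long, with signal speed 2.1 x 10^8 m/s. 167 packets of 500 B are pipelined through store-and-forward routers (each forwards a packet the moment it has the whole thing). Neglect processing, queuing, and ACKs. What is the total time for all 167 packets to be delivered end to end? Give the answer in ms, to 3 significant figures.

8.65 ms

Per-hop transmission t_tx = L/R = 4000/8700000000 = 0.00045977 ms.
Per-hop propagation t_prop = 450000/210000000 = 2.14286 ms.
Pipeline fill: first packet needs 4·t_tx to clear all hops; remaining 166 packets each add one t_tx.
Total = (4+167-1)·t_tx + 4·t_prop = 170·0.00045977 + 4·2.14286 = 8.65 ms.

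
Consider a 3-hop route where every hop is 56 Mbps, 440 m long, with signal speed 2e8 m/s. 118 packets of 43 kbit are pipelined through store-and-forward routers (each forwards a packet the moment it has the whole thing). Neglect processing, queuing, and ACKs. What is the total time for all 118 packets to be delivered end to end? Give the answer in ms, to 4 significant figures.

Per-hop transmission t_tx = L/R = 43000/56000000 = 0.767857 ms.
Per-hop propagation t_prop = 440/200000000 = 0.0022 ms.
Pipeline fill: first packet needs 3·t_tx to clear all hops; remaining 117 packets each add one t_tx.
Total = (3+118-1)·t_tx + 3·t_prop = 120·0.767857 + 3·0.0022 = 92.15 ms.

92.15 ms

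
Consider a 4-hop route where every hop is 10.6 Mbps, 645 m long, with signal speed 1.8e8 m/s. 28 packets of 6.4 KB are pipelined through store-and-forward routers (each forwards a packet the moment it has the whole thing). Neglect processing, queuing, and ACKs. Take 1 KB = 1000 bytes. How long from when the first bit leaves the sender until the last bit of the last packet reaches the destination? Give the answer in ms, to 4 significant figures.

149.8 ms

Per-hop transmission t_tx = L/R = 51200/10600000 = 4.83019 ms.
Per-hop propagation t_prop = 645/180000000 = 0.00358333 ms.
Pipeline fill: first packet needs 4·t_tx to clear all hops; remaining 27 packets each add one t_tx.
Total = (4+28-1)·t_tx + 4·t_prop = 31·4.83019 + 4·0.00358333 = 149.8 ms.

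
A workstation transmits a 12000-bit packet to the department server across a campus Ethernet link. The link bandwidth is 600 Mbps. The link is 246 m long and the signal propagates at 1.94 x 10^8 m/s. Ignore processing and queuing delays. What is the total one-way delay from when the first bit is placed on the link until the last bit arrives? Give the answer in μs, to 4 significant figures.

21.27 μs

Transmission delay = L/R = 12000 / 600000000 = 20 μs.
Propagation delay = d/s = 246 m / 194000000 m/s = 1.26804 μs.
Total = 21.27 μs.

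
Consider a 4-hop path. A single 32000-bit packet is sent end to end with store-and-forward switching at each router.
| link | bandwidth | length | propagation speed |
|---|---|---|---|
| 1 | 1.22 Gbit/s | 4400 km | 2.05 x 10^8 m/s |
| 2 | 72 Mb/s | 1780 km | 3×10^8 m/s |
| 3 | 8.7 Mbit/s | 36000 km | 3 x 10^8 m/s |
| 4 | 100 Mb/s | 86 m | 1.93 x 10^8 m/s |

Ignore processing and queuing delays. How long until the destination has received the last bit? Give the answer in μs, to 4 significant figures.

Transmission delays (L/R per hop): 26.2295, 444.444, 3678.16, 320 μs; sum = 4468.83 μs.
Propagation delays (d/s per hop): 21463.4, 5933.33, 120000, 0.445596 μs; sum = 147397 μs.
End-to-end = 151900 μs.

151900 μs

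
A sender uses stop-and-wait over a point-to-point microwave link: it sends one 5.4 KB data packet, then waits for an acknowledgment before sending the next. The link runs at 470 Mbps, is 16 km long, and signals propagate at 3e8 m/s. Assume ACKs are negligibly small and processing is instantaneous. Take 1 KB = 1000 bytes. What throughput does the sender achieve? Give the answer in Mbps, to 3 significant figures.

t_tx = L/R = 43200/470000000 = 9.19149e-05 s.
t_prop = 16000/300000000 = 5.33333e-05 s; RTT = 0.000106667 s.
Cycle = t_tx + RTT = 0.000198582 s.
Throughput = L / cycle = 43200 / 0.000198582 = 218 Mbps.

218 Mbps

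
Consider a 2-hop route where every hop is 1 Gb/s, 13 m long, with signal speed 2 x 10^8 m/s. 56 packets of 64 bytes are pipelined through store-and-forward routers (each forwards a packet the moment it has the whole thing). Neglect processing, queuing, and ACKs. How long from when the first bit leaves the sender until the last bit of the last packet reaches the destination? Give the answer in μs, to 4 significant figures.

29.31 μs

Per-hop transmission t_tx = L/R = 512/1000000000 = 0.512 μs.
Per-hop propagation t_prop = 13/200000000 = 0.065 μs.
Pipeline fill: first packet needs 2·t_tx to clear all hops; remaining 55 packets each add one t_tx.
Total = (2+56-1)·t_tx + 2·t_prop = 57·0.512 + 2·0.065 = 29.31 μs.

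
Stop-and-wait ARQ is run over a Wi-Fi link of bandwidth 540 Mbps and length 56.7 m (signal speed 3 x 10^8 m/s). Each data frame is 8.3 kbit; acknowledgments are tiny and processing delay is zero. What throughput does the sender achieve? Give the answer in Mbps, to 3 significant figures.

t_tx = L/R = 8300/540000000 = 1.53704e-05 s.
t_prop = 56.7/300000000 = 1.89e-07 s; RTT = 3.78e-07 s.
Cycle = t_tx + RTT = 1.57484e-05 s.
Throughput = L / cycle = 8300 / 1.57484e-05 = 527 Mbps.

527 Mbps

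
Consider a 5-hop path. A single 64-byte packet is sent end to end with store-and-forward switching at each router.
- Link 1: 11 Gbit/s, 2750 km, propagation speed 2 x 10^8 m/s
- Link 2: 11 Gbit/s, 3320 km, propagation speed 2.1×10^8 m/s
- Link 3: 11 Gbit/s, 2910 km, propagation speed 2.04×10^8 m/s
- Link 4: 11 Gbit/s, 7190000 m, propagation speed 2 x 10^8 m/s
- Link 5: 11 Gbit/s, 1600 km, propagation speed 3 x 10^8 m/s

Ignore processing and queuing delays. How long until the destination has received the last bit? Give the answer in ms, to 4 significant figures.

L = 64 × 8 = 512 bits.
Transmission delay per hop = L/R = 512/11000000000 = 4.65455e-05 ms; 5 hops → 0.000232727 ms.
Propagation delays (d/s per hop): 13.75, 15.8095, 14.2647, 35.95, 5.33333 ms; sum = 85.1076 ms.
End-to-end = 85.11 ms.

85.11 ms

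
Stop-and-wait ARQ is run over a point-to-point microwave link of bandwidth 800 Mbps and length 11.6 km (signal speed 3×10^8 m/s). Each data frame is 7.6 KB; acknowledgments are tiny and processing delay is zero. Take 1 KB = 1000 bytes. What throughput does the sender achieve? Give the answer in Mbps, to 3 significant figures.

397 Mbps

t_tx = L/R = 60800/800000000 = 7.6e-05 s.
t_prop = 11600/300000000 = 3.86667e-05 s; RTT = 7.73333e-05 s.
Cycle = t_tx + RTT = 0.000153333 s.
Throughput = L / cycle = 60800 / 0.000153333 = 397 Mbps.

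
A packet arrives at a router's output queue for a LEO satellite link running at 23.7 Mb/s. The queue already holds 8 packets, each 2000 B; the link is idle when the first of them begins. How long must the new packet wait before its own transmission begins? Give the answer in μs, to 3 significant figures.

5400 μs

Each queued packet: L/R = 16000/23700000 = 675.105 μs.
8 queued → 5400.84 μs.
Queuing delay = 5400 μs.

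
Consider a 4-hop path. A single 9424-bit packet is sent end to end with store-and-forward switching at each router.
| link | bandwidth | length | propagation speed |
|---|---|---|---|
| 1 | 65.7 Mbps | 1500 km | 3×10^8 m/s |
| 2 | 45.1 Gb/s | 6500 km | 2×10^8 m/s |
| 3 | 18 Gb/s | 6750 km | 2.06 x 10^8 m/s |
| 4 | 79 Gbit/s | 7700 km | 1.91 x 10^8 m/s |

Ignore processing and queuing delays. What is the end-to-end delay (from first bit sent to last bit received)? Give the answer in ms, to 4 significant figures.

Transmission delays (L/R per hop): 0.14344, 0.000208958, 0.000523556, 0.000119291 ms; sum = 0.144292 ms.
Propagation delays (d/s per hop): 5, 32.5, 32.767, 40.3141 ms; sum = 110.581 ms.
End-to-end = 110.7 ms.

110.7 ms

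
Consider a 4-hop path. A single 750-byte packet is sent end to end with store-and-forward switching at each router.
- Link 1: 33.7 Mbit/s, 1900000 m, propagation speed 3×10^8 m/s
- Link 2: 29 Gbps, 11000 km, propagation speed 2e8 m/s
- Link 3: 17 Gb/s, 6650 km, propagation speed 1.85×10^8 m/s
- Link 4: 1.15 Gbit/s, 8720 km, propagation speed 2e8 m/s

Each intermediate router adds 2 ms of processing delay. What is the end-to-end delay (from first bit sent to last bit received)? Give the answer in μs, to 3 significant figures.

147000 μs

L = 750 × 8 = 6000 bits.
Transmission delays (L/R per hop): 178.042, 0.206897, 0.352941, 5.21739 μs; sum = 183.819 μs.
Propagation delays (d/s per hop): 6333.33, 55000, 35945.9, 43600 μs; sum = 140879 μs.
Processing at 3 router(s): 3 × 2 ms = 6000 μs.
End-to-end = 147000 μs.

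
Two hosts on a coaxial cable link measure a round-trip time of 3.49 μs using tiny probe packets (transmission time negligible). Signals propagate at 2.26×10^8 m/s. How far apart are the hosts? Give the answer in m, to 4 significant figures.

394.4 m

One-way propagation = RTT/2 = 1.745 μs.
d = s × t = 2.26e+08 × 1.745e-06 = 394.4 m.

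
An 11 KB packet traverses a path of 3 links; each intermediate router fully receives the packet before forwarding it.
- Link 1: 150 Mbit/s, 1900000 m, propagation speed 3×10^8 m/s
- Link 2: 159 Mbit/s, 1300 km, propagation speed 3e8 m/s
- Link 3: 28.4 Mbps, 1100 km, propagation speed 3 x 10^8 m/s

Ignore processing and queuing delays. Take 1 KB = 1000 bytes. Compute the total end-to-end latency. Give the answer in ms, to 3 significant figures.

18.6 ms

L = 88000 bits.
Transmission delays (L/R per hop): 0.586667, 0.553459, 3.09859 ms; sum = 4.23872 ms.
Propagation delays (d/s per hop): 6.33333, 4.33333, 3.66667 ms; sum = 14.3333 ms.
End-to-end = 18.6 ms.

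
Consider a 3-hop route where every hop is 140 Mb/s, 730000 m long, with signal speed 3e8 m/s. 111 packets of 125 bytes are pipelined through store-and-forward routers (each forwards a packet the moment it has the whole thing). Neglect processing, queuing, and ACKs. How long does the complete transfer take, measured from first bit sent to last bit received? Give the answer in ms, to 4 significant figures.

8.107 ms

Per-hop transmission t_tx = L/R = 1000/140000000 = 0.00714286 ms.
Per-hop propagation t_prop = 730000/300000000 = 2.43333 ms.
Pipeline fill: first packet needs 3·t_tx to clear all hops; remaining 110 packets each add one t_tx.
Total = (3+111-1)·t_tx + 3·t_prop = 113·0.00714286 + 3·2.43333 = 8.107 ms.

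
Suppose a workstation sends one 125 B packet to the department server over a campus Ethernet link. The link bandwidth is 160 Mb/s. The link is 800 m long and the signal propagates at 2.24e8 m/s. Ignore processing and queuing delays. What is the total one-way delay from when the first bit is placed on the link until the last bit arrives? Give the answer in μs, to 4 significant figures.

L = 125 × 8 = 1000 bits.
Transmission delay = L/R = 1000 / 160000000 = 6.25 μs.
Propagation delay = d/s = 800 m / 2.24e+08 m/s = 3.57143 μs.
Total = 9.821 μs.

9.821 μs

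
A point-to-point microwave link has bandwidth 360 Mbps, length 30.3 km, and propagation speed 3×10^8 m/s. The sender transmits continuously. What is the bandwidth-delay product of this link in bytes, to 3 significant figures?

Propagation delay = 30300 / 300000000 = 0.000101 s.
BDP = R × t_prop = 360000000 × 0.000101 = 36360 bits.
In bytes: 36360/8 = 4550 bytes.

4550 bytes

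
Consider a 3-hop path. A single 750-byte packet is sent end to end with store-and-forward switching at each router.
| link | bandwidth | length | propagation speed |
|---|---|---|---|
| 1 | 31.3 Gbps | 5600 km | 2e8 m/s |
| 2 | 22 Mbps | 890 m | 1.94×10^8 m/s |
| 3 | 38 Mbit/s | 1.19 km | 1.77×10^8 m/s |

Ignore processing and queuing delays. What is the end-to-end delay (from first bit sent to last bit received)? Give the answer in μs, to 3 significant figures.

L = 750 × 8 = 6000 bits.
Transmission delays (L/R per hop): 0.191693, 272.727, 157.895 μs; sum = 430.814 μs.
Propagation delays (d/s per hop): 28000, 4.58763, 6.72316 μs; sum = 28011.3 μs.
End-to-end = 28400 μs.

28400 μs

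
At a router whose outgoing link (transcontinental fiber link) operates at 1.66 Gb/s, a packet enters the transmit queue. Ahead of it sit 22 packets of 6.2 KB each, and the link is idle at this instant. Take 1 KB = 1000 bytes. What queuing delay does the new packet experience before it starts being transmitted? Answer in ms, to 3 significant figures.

0.657 ms

Each queued packet: L/R = 49600/1660000000 = 0.0298795 ms.
22 queued → 0.657349 ms.
Queuing delay = 0.657 ms.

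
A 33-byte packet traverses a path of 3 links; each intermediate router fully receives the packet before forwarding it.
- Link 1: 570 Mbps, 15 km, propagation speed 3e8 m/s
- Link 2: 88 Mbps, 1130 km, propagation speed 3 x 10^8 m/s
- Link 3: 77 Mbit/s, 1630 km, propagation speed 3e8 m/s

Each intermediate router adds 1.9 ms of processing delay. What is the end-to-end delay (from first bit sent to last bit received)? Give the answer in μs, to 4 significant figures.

L = 33 × 8 = 264 bits.
Transmission delays (L/R per hop): 0.463158, 3, 3.42857 μs; sum = 6.89173 μs.
Propagation delays (d/s per hop): 50, 3766.67, 5433.33 μs; sum = 9250 μs.
Processing at 2 router(s): 2 × 1.9 ms = 3800 μs.
End-to-end = 13060 μs.

13060 μs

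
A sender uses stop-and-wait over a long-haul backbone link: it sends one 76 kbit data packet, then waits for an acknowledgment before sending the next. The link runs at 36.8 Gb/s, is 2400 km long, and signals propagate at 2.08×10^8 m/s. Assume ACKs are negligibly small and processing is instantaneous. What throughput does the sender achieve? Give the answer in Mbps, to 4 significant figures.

3.293 Mbps

t_tx = L/R = 76000/36800000000 = 2.06522e-06 s.
t_prop = 2400000/208000000 = 0.0115385 s; RTT = 0.0230769 s.
Cycle = t_tx + RTT = 0.023079 s.
Throughput = L / cycle = 76000 / 0.023079 = 3.293 Mbps.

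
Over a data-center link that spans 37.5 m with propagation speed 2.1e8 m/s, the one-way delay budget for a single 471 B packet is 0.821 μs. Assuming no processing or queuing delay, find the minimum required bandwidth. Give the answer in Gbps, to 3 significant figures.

L = 3768 bits.
Propagation delay = 37.5 / 210000000 = 0.178571 μs.
Transmission budget = 0.821 − 0.178571 = 0.642429 μs.
R ≥ L / t_tx = 3768 bits / 6.42429e-07 s = 5.87 Gbps.

5.87 Gbps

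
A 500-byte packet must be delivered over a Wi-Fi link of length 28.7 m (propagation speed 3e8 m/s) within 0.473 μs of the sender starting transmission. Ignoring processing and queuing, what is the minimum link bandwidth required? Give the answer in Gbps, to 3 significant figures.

10.6 Gbps

L = 4000 bits.
Propagation delay = 28.7 / 300000000 = 0.0956667 μs.
Transmission budget = 0.473 − 0.0956667 = 0.377333 μs.
R ≥ L / t_tx = 4000 bits / 3.77333e-07 s = 10.6 Gbps.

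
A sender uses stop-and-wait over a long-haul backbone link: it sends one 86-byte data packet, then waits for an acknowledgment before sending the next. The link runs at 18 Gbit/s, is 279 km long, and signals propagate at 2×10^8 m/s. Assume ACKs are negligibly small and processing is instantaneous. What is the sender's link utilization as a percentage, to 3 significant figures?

0.00137 %

t_tx = L/R = 688/18000000000 = 3.82222e-08 s.
t_prop = 279000/200000000 = 0.001395 s; RTT = 0.00279 s.
Cycle = t_tx + RTT = 0.00279004 s.
Utilization = t_tx / cycle = 3.82222e-08/0.00279004 = 0.00137 %.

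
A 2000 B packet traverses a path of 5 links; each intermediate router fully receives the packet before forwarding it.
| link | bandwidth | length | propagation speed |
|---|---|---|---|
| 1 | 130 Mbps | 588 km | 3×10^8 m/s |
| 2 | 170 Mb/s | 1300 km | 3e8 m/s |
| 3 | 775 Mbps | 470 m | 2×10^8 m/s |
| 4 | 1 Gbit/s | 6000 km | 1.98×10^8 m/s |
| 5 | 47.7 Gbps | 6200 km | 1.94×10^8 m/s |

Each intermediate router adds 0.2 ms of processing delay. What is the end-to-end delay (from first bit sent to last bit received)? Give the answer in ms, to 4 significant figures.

L = 2000 × 8 = 16000 bits.
Transmission delays (L/R per hop): 0.123077, 0.0941176, 0.0206452, 0.016, 0.00033543 ms; sum = 0.254175 ms.
Propagation delays (d/s per hop): 1.96, 4.33333, 0.00235, 30.303, 31.9588 ms; sum = 68.5575 ms.
Processing at 4 router(s): 4 × 0.2 ms = 0.8 ms.
End-to-end = 69.61 ms.

69.61 ms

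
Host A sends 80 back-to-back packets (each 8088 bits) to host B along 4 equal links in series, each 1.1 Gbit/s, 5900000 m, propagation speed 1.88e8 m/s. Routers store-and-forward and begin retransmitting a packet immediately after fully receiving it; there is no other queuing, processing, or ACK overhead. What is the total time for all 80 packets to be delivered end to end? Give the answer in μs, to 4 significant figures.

126100 μs

Per-hop transmission t_tx = L/R = 8088/1100000000 = 7.35273 μs.
Per-hop propagation t_prop = 5900000/188000000 = 31383 μs.
Pipeline fill: first packet needs 4·t_tx to clear all hops; remaining 79 packets each add one t_tx.
Total = (4+80-1)·t_tx + 4·t_prop = 83·7.35273 + 4·31383 = 126100 μs.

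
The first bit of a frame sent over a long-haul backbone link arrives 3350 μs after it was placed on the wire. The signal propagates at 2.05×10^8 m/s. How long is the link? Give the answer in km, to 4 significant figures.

d = s × t_prop = 2.05e+08 × 0.00335 = 686.8 km.

686.8 km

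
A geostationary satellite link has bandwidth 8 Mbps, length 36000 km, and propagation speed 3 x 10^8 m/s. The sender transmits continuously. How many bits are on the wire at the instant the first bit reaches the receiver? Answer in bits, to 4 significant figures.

960000 bits

Propagation delay = 36000000 / 300000000 = 0.12 s.
BDP = R × t_prop = 8000000 × 0.12 = 960000 bits.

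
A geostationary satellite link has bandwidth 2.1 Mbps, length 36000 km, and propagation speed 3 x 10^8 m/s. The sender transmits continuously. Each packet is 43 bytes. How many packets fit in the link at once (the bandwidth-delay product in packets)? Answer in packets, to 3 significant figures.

Propagation delay = 36000000 / 300000000 = 0.12 s.
BDP = R × t_prop = 2100000 × 0.12 = 252000 bits.
In packets of 344 bits: 733 packets.

733 packets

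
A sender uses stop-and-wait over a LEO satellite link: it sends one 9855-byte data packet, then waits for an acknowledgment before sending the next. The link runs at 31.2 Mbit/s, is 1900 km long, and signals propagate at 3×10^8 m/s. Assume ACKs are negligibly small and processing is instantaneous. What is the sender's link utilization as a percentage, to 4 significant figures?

t_tx = L/R = 78840/31200000 = 0.00252692 s.
t_prop = 1900000/300000000 = 0.00633333 s; RTT = 0.0126667 s.
Cycle = t_tx + RTT = 0.0151936 s.
Utilization = t_tx / cycle = 0.00252692/0.0151936 = 16.63 %.

16.63 %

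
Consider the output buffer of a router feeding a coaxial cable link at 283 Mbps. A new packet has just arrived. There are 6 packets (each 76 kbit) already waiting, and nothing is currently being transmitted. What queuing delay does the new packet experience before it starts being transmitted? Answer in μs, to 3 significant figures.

Each queued packet: L/R = 76000/283000000 = 268.551 μs.
6 queued → 1611.31 μs.
Queuing delay = 1610 μs.

1610 μs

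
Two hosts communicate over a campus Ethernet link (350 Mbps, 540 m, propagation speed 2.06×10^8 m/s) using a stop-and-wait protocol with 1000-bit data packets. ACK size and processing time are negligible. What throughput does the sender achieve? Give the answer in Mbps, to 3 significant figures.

t_tx = L/R = 1000/350000000 = 2.85714e-06 s.
t_prop = 540/206000000 = 2.62136e-06 s; RTT = 5.24272e-06 s.
Cycle = t_tx + RTT = 8.09986e-06 s.
Throughput = L / cycle = 1000 / 8.09986e-06 = 123 Mbps.

123 Mbps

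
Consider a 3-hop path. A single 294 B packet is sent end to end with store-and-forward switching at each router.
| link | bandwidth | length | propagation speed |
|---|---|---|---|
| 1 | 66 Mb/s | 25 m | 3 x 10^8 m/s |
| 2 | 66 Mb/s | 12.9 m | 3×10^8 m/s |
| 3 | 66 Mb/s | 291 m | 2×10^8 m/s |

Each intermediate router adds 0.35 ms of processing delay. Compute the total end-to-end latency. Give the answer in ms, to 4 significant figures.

L = 294 × 8 = 2352 bits.
Transmission delay per hop = L/R = 2352/66000000 = 0.0356364 ms; 3 hops → 0.106909 ms.
Propagation delays (d/s per hop): 8.33333e-05, 4.3e-05, 0.001455 ms; sum = 0.00158133 ms.
Processing at 2 router(s): 2 × 0.35 ms = 0.7 ms.
End-to-end = 0.8085 ms.

0.8085 ms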